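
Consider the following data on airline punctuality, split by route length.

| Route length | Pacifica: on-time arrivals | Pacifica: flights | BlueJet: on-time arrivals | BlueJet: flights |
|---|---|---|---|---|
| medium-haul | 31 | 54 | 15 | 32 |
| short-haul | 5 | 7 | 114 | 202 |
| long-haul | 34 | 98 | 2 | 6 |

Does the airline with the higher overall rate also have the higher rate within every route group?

No

Medium-haul: Pacifica 31/54 = 57.4%, BlueJet 15/32 = 46.9% → Pacifica
Short-haul: Pacifica 5/7 = 71.4%, BlueJet 114/202 = 56.4% → Pacifica
Long-haul: Pacifica 34/98 = 34.7%, BlueJet 2/6 = 33.3% → Pacifica
Overall: Pacifica 70/159 = 44.0%, BlueJet 131/240 = 54.6% → BlueJet
Pacifica wins each route group but BlueJet wins overall — the comparison reverses. Pacifica's flights skew toward long-haul, which has a lower base rate.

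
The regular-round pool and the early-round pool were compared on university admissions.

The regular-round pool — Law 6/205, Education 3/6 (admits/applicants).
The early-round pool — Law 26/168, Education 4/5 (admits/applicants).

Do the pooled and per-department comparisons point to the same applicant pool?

Law: the regular-round pool 6/205 = 2.9%, the early-round pool 26/168 = 15.5% → the early-round pool
Education: the regular-round pool 3/6 = 50.0%, the early-round pool 4/5 = 80.0% → the early-round pool
Overall: the regular-round pool 9/211 = 4.3%, the early-round pool 30/173 = 17.3% → the early-round pool
The early-round pool wins overall and in every department group — no reversal.

Yes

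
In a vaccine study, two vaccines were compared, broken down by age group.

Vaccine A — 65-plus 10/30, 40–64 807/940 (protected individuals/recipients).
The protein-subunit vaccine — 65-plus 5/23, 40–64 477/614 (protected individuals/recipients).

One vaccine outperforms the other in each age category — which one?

Vaccine A

65-plus: Vaccine A 10/30 = 33.3%, the protein-subunit vaccine 5/23 = 21.7% → Vaccine A
40–64: Vaccine A 807/940 = 85.9%, the protein-subunit vaccine 477/614 = 77.7% → Vaccine A
Vaccine A has the higher rate in both groups.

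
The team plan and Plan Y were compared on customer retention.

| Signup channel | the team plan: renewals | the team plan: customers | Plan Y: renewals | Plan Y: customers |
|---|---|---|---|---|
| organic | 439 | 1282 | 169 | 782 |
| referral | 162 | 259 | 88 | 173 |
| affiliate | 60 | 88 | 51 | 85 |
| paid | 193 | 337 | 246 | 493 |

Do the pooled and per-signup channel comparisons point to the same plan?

Yes

Organic: the team plan 439/1282 = 34.2%, Plan Y 169/782 = 21.6% → the team plan
Referral: the team plan 162/259 = 62.5%, Plan Y 88/173 = 50.9% → the team plan
Affiliate: the team plan 60/88 = 68.2%, Plan Y 51/85 = 60.0% → the team plan
Paid: the team plan 193/337 = 57.3%, Plan Y 246/493 = 49.9% → the team plan
Overall: the team plan 854/1966 = 43.4%, Plan Y 554/1533 = 36.1% → the team plan
The team plan wins overall and in every signup group — no reversal.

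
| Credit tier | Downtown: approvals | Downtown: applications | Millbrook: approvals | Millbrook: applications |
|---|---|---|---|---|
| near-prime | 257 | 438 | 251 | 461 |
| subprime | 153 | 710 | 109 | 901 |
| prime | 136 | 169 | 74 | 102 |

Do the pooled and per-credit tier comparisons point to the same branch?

Near-prime: Downtown 257/438 = 58.7%, Millbrook 251/461 = 54.4% → Downtown
Subprime: Downtown 153/710 = 21.5%, Millbrook 109/901 = 12.1% → Downtown
Prime: Downtown 136/169 = 80.5%, Millbrook 74/102 = 72.5% → Downtown
Overall: Downtown 546/1317 = 41.5%, Millbrook 434/1464 = 29.6% → Downtown
Downtown wins overall and in every credit group — no reversal.

Yes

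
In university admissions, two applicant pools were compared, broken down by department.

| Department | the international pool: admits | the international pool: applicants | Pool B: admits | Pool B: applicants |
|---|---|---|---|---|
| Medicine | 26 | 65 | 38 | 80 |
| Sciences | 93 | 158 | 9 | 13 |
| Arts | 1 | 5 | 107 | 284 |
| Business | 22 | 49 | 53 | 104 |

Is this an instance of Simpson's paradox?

Yes

Medicine: the international pool 26/65 = 40.0%, Pool B 38/80 = 47.5% → Pool B
Sciences: the international pool 93/158 = 58.9%, Pool B 9/13 = 69.2% → Pool B
Arts: the international pool 1/5 = 20.0%, Pool B 107/284 = 37.7% → Pool B
Business: the international pool 22/49 = 44.9%, Pool B 53/104 = 51.0% → Pool B
Overall: the international pool 142/277 = 51.3%, Pool B 207/481 = 43.0% → the international pool
Pool B wins each department group but the international pool wins overall — the comparison reverses. Pool B's applicants skew toward Arts, which has a lower base rate.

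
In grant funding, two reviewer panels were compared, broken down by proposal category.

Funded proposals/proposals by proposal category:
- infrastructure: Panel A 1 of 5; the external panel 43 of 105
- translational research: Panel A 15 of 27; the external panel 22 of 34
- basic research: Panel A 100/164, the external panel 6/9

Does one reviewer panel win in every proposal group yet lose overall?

Yes

Infrastructure: Panel A 1/5 = 20.0%, the external panel 43/105 = 41.0% → the external panel
Translational research: Panel A 15/27 = 55.6%, the external panel 22/34 = 64.7% → the external panel
Basic research: Panel A 100/164 = 61.0%, the external panel 6/9 = 66.7% → the external panel
Overall: Panel A 116/196 = 59.2%, the external panel 71/148 = 48.0% → Panel A
The external panel wins each proposal group but Panel A wins overall — the comparison reverses. The external panel's proposals skew toward infrastructure, which has a lower base rate.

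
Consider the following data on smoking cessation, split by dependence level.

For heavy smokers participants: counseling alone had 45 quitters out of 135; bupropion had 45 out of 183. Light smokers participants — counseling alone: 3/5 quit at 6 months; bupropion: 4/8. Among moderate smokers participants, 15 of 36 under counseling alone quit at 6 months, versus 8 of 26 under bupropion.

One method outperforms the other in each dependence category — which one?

counseling alone

Heavy smokers: counseling alone 45/135 = 33.3%, bupropion 45/183 = 24.6% → counseling alone
Light smokers: counseling alone 3/5 = 60.0%, bupropion 4/8 = 50.0% → counseling alone
Moderate smokers: counseling alone 15/36 = 41.7%, bupropion 8/26 = 30.8% → counseling alone
Counseling alone has the higher rate in all 3 groups.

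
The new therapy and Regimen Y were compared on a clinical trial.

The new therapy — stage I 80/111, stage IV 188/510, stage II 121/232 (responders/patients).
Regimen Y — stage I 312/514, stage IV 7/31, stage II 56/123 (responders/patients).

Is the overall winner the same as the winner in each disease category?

Stage I: the new therapy 80/111 = 72.1%, Regimen Y 312/514 = 60.7% → the new therapy
Stage IV: the new therapy 188/510 = 36.9%, Regimen Y 7/31 = 22.6% → the new therapy
Stage II: the new therapy 121/232 = 52.2%, Regimen Y 56/123 = 45.5% → the new therapy
Overall: the new therapy 389/853 = 45.6%, Regimen Y 375/668 = 56.1% → Regimen Y
The new therapy wins each disease group but Regimen Y wins overall — the comparison reverses. The new therapy's patients skew toward stage IV, which has a lower base rate.

No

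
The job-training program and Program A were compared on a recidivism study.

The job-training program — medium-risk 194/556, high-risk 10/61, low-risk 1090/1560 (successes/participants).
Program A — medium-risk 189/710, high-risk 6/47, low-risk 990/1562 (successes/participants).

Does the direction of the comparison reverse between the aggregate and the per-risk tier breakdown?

No

Medium-risk: the job-training program 194/556 = 34.9%, Program A 189/710 = 26.6% → the job-training program
High-risk: the job-training program 10/61 = 16.4%, Program A 6/47 = 12.8% → the job-training program
Low-risk: the job-training program 1090/1560 = 69.9%, Program A 990/1562 = 63.4% → the job-training program
Overall: the job-training program 1294/2177 = 59.4%, Program A 1185/2319 = 51.1% → the job-training program
The job-training program wins overall and in every risk group — no reversal.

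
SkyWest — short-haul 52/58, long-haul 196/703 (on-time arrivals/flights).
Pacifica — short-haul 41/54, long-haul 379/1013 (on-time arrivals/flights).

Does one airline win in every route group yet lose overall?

No

Short-haul: SkyWest 52/58 = 89.7%, Pacifica 41/54 = 75.9% → SkyWest
Long-haul: SkyWest 196/703 = 27.9%, Pacifica 379/1013 = 37.4% → Pacifica
Overall: SkyWest 248/761 = 32.6%, Pacifica 420/1067 = 39.4% → Pacifica
Neither sweeps: SkyWest wins 1 of 2 groups, Pacifica wins 1. Pacifica wins overall but not every group — no Simpson reversal.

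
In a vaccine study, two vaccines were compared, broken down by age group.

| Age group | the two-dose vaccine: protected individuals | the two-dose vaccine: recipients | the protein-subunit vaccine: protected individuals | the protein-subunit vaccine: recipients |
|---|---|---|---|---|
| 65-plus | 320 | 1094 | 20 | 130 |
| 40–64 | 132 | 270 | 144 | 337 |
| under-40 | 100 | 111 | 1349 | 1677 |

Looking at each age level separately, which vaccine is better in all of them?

the two-dose vaccine

65-plus: the two-dose vaccine 320/1094 = 29.3%, the protein-subunit vaccine 20/130 = 15.4% → the two-dose vaccine
40–64: the two-dose vaccine 132/270 = 48.9%, the protein-subunit vaccine 144/337 = 42.7% → the two-dose vaccine
Under-40: the two-dose vaccine 100/111 = 90.1%, the protein-subunit vaccine 1349/1677 = 80.4% → the two-dose vaccine
The two-dose vaccine has the higher rate in all 3 groups.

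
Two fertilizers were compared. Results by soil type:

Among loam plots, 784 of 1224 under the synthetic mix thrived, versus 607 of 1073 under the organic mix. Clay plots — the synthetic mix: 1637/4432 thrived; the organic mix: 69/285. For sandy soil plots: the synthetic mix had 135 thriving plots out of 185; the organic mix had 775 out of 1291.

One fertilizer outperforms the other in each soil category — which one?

the synthetic mix

Loam: the synthetic mix 784/1224 = 64.1%, the organic mix 607/1073 = 56.6% → the synthetic mix
Clay: the synthetic mix 1637/4432 = 36.9%, the organic mix 69/285 = 24.2% → the synthetic mix
Sandy soil: the synthetic mix 135/185 = 73.0%, the organic mix 775/1291 = 60.0% → the synthetic mix
The synthetic mix has the higher rate in all 3 groups.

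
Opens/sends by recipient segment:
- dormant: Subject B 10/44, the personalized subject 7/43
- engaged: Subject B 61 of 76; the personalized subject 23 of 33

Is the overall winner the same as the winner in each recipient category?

Dormant: Subject B 10/44 = 22.7%, the personalized subject 7/43 = 16.3% → Subject B
Engaged: Subject B 61/76 = 80.3%, the personalized subject 23/33 = 69.7% → Subject B
Overall: Subject B 71/120 = 59.2%, the personalized subject 30/76 = 39.5% → Subject B
Subject B wins overall and in every recipient group — no reversal.

Yes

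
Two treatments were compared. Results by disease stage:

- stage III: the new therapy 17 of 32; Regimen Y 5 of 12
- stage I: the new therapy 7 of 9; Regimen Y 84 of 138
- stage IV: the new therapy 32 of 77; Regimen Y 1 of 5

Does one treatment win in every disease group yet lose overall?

Stage III: the new therapy 17/32 = 53.1%, Regimen Y 5/12 = 41.7% → the new therapy
Stage I: the new therapy 7/9 = 77.8%, Regimen Y 84/138 = 60.9% → the new therapy
Stage IV: the new therapy 32/77 = 41.6%, Regimen Y 1/5 = 20.0% → the new therapy
Overall: the new therapy 56/118 = 47.5%, Regimen Y 90/155 = 58.1% → Regimen Y
The new therapy wins each disease group but Regimen Y wins overall — the comparison reverses. The new therapy's patients skew toward stage IV, which has a lower base rate.

Yes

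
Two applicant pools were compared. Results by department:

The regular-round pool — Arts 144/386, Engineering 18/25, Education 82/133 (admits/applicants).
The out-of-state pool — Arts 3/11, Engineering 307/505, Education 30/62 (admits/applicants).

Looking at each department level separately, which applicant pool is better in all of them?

the regular-round pool

Arts: the regular-round pool 144/386 = 37.3%, the out-of-state pool 3/11 = 27.3% → the regular-round pool
Engineering: the regular-round pool 18/25 = 72.0%, the out-of-state pool 307/505 = 60.8% → the regular-round pool
Education: the regular-round pool 82/133 = 61.7%, the out-of-state pool 30/62 = 48.4% → the regular-round pool
The regular-round pool has the higher rate in all 3 groups.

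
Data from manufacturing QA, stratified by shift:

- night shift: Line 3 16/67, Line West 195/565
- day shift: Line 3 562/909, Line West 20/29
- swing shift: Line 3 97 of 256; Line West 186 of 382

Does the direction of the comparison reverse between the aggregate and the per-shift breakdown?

Night shift: Line 3 16/67 = 23.9%, Line West 195/565 = 34.5% → Line West
Day shift: Line 3 562/909 = 61.8%, Line West 20/29 = 69.0% → Line West
Swing shift: Line 3 97/256 = 37.9%, Line West 186/382 = 48.7% → Line West
Overall: Line 3 675/1232 = 54.8%, Line West 401/976 = 41.1% → Line 3
Line West wins each shift group but Line 3 wins overall — the comparison reverses. Line West's units skew toward night shift, which has a lower base rate.

Yes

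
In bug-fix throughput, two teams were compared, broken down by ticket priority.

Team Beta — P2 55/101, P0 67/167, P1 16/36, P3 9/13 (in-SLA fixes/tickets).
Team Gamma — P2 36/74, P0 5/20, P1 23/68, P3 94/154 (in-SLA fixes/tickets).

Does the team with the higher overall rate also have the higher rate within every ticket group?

No

P2: Team Beta 55/101 = 54.5%, Team Gamma 36/74 = 48.6% → Team Beta
P0: Team Beta 67/167 = 40.1%, Team Gamma 5/20 = 25.0% → Team Beta
P1: Team Beta 16/36 = 44.4%, Team Gamma 23/68 = 33.8% → Team Beta
P3: Team Beta 9/13 = 69.2%, Team Gamma 94/154 = 61.0% → Team Beta
Overall: Team Beta 147/317 = 46.4%, Team Gamma 158/316 = 50.0% → Team Gamma
Team Beta wins each ticket group but Team Gamma wins overall — the comparison reverses. Team Beta's tickets skew toward P0, which has a lower base rate.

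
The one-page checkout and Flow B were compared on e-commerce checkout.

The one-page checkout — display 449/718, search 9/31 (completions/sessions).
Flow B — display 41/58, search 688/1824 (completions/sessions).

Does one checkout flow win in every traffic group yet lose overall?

Yes

Display: the one-page checkout 449/718 = 62.5%, Flow B 41/58 = 70.7% → Flow B
Search: the one-page checkout 9/31 = 29.0%, Flow B 688/1824 = 37.7% → Flow B
Overall: the one-page checkout 458/749 = 61.1%, Flow B 729/1882 = 38.7% → the one-page checkout
Flow B wins each traffic group but the one-page checkout wins overall — the comparison reverses. Flow B's sessions skew toward search, which has a lower base rate.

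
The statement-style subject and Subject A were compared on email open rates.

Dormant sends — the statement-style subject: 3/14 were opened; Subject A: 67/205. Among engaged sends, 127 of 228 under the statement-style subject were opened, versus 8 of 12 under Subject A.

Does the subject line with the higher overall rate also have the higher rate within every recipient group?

Dormant: the statement-style subject 3/14 = 21.4%, Subject A 67/205 = 32.7% → Subject A
Engaged: the statement-style subject 127/228 = 55.7%, Subject A 8/12 = 66.7% → Subject A
Overall: the statement-style subject 130/242 = 53.7%, Subject A 75/217 = 34.6% → the statement-style subject
Subject A wins each recipient group but the statement-style subject wins overall — the comparison reverses. Subject A's sends skew toward dormant, which has a lower base rate.

No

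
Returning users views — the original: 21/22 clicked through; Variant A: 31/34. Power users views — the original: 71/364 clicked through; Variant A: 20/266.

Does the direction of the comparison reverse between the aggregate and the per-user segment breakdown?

Returning users: the original 21/22 = 95.5%, Variant A 31/34 = 91.2% → the original
Power users: the original 71/364 = 19.5%, Variant A 20/266 = 7.5% → the original
Overall: the original 92/386 = 23.8%, Variant A 51/300 = 17.0% → the original
The original wins overall and in every user group — no reversal.

No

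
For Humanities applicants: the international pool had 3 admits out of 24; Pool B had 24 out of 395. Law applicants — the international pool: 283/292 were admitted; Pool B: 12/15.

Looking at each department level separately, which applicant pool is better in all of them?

Humanities: the international pool 3/24 = 12.5%, Pool B 24/395 = 6.1% → the international pool
Law: the international pool 283/292 = 96.9%, Pool B 12/15 = 80.0% → the international pool
The international pool has the higher rate in both groups.

the international pool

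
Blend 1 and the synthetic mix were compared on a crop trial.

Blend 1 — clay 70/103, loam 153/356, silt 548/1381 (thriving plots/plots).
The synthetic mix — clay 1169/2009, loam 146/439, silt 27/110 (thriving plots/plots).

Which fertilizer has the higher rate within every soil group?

Clay: Blend 1 70/103 = 68.0%, the synthetic mix 1169/2009 = 58.2% → Blend 1
Loam: Blend 1 153/356 = 43.0%, the synthetic mix 146/439 = 33.3% → Blend 1
Silt: Blend 1 548/1381 = 39.7%, the synthetic mix 27/110 = 24.5% → Blend 1
Blend 1 has the higher rate in all 3 groups.

Blend 1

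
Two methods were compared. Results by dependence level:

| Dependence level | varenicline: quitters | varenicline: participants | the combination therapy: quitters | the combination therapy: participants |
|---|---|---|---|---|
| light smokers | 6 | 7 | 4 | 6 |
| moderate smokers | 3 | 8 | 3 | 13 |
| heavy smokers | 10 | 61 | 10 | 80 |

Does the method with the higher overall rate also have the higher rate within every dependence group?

Light smokers: varenicline 6/7 = 85.7%, the combination therapy 4/6 = 66.7% → varenicline
Moderate smokers: varenicline 3/8 = 37.5%, the combination therapy 3/13 = 23.1% → varenicline
Heavy smokers: varenicline 10/61 = 16.4%, the combination therapy 10/80 = 12.5% → varenicline
Overall: varenicline 19/76 = 25.0%, the combination therapy 17/99 = 17.2% → varenicline
Varenicline wins overall and in every dependence group — no reversal.

Yes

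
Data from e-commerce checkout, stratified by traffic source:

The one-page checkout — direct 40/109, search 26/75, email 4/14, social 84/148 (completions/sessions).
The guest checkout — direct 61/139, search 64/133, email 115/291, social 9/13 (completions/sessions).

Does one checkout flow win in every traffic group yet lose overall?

Yes

Direct: the one-page checkout 40/109 = 36.7%, the guest checkout 61/139 = 43.9% → the guest checkout
Search: the one-page checkout 26/75 = 34.7%, the guest checkout 64/133 = 48.1% → the guest checkout
Email: the one-page checkout 4/14 = 28.6%, the guest checkout 115/291 = 39.5% → the guest checkout
Social: the one-page checkout 84/148 = 56.8%, the guest checkout 9/13 = 69.2% → the guest checkout
Overall: the one-page checkout 154/346 = 44.5%, the guest checkout 249/576 = 43.2% → the one-page checkout
The guest checkout wins each traffic group but the one-page checkout wins overall — the comparison reverses. The guest checkout's sessions skew toward email, which has a lower base rate.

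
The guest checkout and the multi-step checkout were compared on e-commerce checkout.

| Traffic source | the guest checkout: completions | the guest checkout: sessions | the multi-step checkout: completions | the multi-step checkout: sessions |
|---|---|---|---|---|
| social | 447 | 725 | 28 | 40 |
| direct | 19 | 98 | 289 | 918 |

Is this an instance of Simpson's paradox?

Yes

Social: the guest checkout 447/725 = 61.7%, the multi-step checkout 28/40 = 70.0% → the multi-step checkout
Direct: the guest checkout 19/98 = 19.4%, the multi-step checkout 289/918 = 31.5% → the multi-step checkout
Overall: the guest checkout 466/823 = 56.6%, the multi-step checkout 317/958 = 33.1% → the guest checkout
The multi-step checkout wins each traffic group but the guest checkout wins overall — the comparison reverses. The multi-step checkout's sessions skew toward direct, which has a lower base rate.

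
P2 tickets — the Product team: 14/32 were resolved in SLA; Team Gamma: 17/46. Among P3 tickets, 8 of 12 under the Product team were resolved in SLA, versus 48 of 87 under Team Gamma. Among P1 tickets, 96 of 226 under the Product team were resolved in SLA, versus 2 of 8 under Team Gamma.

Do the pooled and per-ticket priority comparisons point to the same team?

No

P2: the Product team 14/32 = 43.8%, Team Gamma 17/46 = 37.0% → the Product team
P3: the Product team 8/12 = 66.7%, Team Gamma 48/87 = 55.2% → the Product team
P1: the Product team 96/226 = 42.5%, Team Gamma 2/8 = 25.0% → the Product team
Overall: the Product team 118/270 = 43.7%, Team Gamma 67/141 = 47.5% → Team Gamma
The Product team wins each ticket group but Team Gamma wins overall — the comparison reverses. The Product team's tickets skew toward P1, which has a lower base rate.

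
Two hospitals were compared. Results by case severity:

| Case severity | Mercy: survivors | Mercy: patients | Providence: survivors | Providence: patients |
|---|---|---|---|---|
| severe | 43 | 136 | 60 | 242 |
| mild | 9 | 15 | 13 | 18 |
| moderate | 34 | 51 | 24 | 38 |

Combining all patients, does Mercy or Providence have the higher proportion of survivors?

Mercy

Severe: Mercy 43/136 = 31.6%, Providence 60/242 = 24.8% → Mercy
Mild: Mercy 9/15 = 60.0%, Providence 13/18 = 72.2% → Providence
Moderate: Mercy 34/51 = 66.7%, Providence 24/38 = 63.2% → Mercy
Overall: Mercy 86/202 = 42.6%, Providence 97/298 = 32.6% → Mercy
(Neither sweeps every case group, but Mercy has the higher pooled rate.)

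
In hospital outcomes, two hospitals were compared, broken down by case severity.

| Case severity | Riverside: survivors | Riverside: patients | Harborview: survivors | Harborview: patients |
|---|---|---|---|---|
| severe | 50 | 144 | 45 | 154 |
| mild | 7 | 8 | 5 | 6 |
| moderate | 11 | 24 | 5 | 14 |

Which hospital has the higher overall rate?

Severe: Riverside 50/144 = 34.7%, Harborview 45/154 = 29.2% → Riverside
Mild: Riverside 7/8 = 87.5%, Harborview 5/6 = 83.3% → Riverside
Moderate: Riverside 11/24 = 45.8%, Harborview 5/14 = 35.7% → Riverside
Overall: Riverside 68/176 = 38.6%, Harborview 55/174 = 31.6% → Riverside

Riverside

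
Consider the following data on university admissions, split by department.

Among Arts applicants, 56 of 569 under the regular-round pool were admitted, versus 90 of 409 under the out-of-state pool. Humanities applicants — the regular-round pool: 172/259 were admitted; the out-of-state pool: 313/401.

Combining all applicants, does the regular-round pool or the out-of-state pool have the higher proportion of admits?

Arts: the regular-round pool 56/569 = 9.8%, the out-of-state pool 90/409 = 22.0% → the out-of-state pool
Humanities: the regular-round pool 172/259 = 66.4%, the out-of-state pool 313/401 = 78.1% → the out-of-state pool
Overall: the regular-round pool 228/828 = 27.5%, the out-of-state pool 403/810 = 49.8% → the out-of-state pool

the out-of-state pool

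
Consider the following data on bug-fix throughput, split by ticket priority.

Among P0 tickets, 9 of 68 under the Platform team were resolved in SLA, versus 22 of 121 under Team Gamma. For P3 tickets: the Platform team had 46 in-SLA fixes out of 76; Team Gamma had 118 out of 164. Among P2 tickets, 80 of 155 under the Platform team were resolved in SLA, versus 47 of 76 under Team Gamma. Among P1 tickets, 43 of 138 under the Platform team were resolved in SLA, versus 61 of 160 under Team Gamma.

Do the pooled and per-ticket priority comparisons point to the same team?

Yes

P0: the Platform team 9/68 = 13.2%, Team Gamma 22/121 = 18.2% → Team Gamma
P3: the Platform team 46/76 = 60.5%, Team Gamma 118/164 = 72.0% → Team Gamma
P2: the Platform team 80/155 = 51.6%, Team Gamma 47/76 = 61.8% → Team Gamma
P1: the Platform team 43/138 = 31.2%, Team Gamma 61/160 = 38.1% → Team Gamma
Overall: the Platform team 178/437 = 40.7%, Team Gamma 248/521 = 47.6% → Team Gamma
Team Gamma wins overall and in every ticket group — no reversal.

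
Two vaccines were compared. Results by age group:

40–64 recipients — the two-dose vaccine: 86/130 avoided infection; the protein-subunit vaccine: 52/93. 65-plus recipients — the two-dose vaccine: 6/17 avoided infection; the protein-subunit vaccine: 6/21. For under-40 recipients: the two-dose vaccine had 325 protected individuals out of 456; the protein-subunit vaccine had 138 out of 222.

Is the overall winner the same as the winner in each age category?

Yes

40–64: the two-dose vaccine 86/130 = 66.2%, the protein-subunit vaccine 52/93 = 55.9% → the two-dose vaccine
65-plus: the two-dose vaccine 6/17 = 35.3%, the protein-subunit vaccine 6/21 = 28.6% → the two-dose vaccine
Under-40: the two-dose vaccine 325/456 = 71.3%, the protein-subunit vaccine 138/222 = 62.2% → the two-dose vaccine
Overall: the two-dose vaccine 417/603 = 69.2%, the protein-subunit vaccine 196/336 = 58.3% → the two-dose vaccine
The two-dose vaccine wins overall and in every age group — no reversal.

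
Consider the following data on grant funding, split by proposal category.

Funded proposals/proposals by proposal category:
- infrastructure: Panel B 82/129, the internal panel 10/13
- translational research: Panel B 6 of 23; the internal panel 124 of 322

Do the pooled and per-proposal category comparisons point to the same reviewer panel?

No

Infrastructure: Panel B 82/129 = 63.6%, the internal panel 10/13 = 76.9% → the internal panel
Translational research: Panel B 6/23 = 26.1%, the internal panel 124/322 = 38.5% → the internal panel
Overall: Panel B 88/152 = 57.9%, the internal panel 134/335 = 40.0% → Panel B
The internal panel wins each proposal group but Panel B wins overall — the comparison reverses. The internal panel's proposals skew toward translational research, which has a lower base rate.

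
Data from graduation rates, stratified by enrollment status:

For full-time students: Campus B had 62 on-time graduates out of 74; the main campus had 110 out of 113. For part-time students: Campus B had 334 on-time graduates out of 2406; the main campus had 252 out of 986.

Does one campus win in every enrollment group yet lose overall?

Full-time: Campus B 62/74 = 83.8%, the main campus 110/113 = 97.3% → the main campus
Part-time: Campus B 334/2406 = 13.9%, the main campus 252/986 = 25.6% → the main campus
Overall: Campus B 396/2480 = 16.0%, the main campus 362/1099 = 32.9% → the main campus
The main campus wins overall and in every enrollment group — no reversal.

No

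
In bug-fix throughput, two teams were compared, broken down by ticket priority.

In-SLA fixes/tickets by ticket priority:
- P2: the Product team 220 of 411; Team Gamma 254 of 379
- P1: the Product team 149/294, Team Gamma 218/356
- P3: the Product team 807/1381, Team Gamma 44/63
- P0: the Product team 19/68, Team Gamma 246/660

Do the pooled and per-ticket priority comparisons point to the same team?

P2: the Product team 220/411 = 53.5%, Team Gamma 254/379 = 67.0% → Team Gamma
P1: the Product team 149/294 = 50.7%, Team Gamma 218/356 = 61.2% → Team Gamma
P3: the Product team 807/1381 = 58.4%, Team Gamma 44/63 = 69.8% → Team Gamma
P0: the Product team 19/68 = 27.9%, Team Gamma 246/660 = 37.3% → Team Gamma
Overall: the Product team 1195/2154 = 55.5%, Team Gamma 762/1458 = 52.3% → the Product team
Team Gamma wins each ticket group but the Product team wins overall — the comparison reverses. Team Gamma's tickets skew toward P0, which has a lower base rate.

No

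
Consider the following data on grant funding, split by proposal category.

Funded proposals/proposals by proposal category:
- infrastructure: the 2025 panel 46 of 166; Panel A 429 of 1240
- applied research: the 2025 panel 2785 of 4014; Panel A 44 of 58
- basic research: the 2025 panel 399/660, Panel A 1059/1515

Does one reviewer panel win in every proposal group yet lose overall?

Infrastructure: the 2025 panel 46/166 = 27.7%, Panel A 429/1240 = 34.6% → Panel A
Applied research: the 2025 panel 2785/4014 = 69.4%, Panel A 44/58 = 75.9% → Panel A
Basic research: the 2025 panel 399/660 = 60.5%, Panel A 1059/1515 = 69.9% → Panel A
Overall: the 2025 panel 3230/4840 = 66.7%, Panel A 1532/2813 = 54.5% → the 2025 panel
Panel A wins each proposal group but the 2025 panel wins overall — the comparison reverses. Panel A's proposals skew toward infrastructure, which has a lower base rate.

Yes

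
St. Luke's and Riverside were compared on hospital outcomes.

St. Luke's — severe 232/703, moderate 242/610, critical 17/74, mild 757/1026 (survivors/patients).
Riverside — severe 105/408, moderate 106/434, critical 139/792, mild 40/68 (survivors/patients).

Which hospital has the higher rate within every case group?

St. Luke's

Severe: St. Luke's 232/703 = 33.0%, Riverside 105/408 = 25.7% → St. Luke's
Moderate: St. Luke's 242/610 = 39.7%, Riverside 106/434 = 24.4% → St. Luke's
Critical: St. Luke's 17/74 = 23.0%, Riverside 139/792 = 17.6% → St. Luke's
Mild: St. Luke's 757/1026 = 73.8%, Riverside 40/68 = 58.8% → St. Luke's
St. Luke's has the higher rate in all 4 groups.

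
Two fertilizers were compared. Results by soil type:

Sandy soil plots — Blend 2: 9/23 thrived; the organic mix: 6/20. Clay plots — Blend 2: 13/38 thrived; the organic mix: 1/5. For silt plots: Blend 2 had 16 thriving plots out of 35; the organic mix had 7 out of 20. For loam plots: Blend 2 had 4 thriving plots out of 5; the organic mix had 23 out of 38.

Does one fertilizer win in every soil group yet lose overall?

Yes

Sandy soil: Blend 2 9/23 = 39.1%, the organic mix 6/20 = 30.0% → Blend 2
Clay: Blend 2 13/38 = 34.2%, the organic mix 1/5 = 20.0% → Blend 2
Silt: Blend 2 16/35 = 45.7%, the organic mix 7/20 = 35.0% → Blend 2
Loam: Blend 2 4/5 = 80.0%, the organic mix 23/38 = 60.5% → Blend 2
Overall: Blend 2 42/101 = 41.6%, the organic mix 37/83 = 44.6% → the organic mix
Blend 2 wins each soil group but the organic mix wins overall — the comparison reverses. Blend 2's plots skew toward clay, which has a lower base rate.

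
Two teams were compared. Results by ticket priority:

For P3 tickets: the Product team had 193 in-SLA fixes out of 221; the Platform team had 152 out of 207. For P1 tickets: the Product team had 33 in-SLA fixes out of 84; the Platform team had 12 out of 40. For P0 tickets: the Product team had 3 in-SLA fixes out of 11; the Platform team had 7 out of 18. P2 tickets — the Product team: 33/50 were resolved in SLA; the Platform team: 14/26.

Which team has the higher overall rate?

P3: the Product team 193/221 = 87.3%, the Platform team 152/207 = 73.4% → the Product team
P1: the Product team 33/84 = 39.3%, the Platform team 12/40 = 30.0% → the Product team
P0: the Product team 3/11 = 27.3%, the Platform team 7/18 = 38.9% → the Platform team
P2: the Product team 33/50 = 66.0%, the Platform team 14/26 = 53.8% → the Product team
Overall: the Product team 262/366 = 71.6%, the Platform team 185/291 = 63.6% → the Product team
(Neither sweeps every ticket group, but the Product team has the higher pooled rate.)

the Product team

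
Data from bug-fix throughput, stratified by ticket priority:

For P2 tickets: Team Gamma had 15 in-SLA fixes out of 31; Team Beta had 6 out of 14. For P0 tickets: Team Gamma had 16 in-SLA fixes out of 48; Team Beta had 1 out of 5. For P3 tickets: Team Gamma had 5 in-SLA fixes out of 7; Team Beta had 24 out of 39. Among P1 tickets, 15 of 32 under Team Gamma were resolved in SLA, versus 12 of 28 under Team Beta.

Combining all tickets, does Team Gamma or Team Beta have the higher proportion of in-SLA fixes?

Team Beta

P2: Team Gamma 15/31 = 48.4%, Team Beta 6/14 = 42.9% → Team Gamma
P0: Team Gamma 16/48 = 33.3%, Team Beta 1/5 = 20.0% → Team Gamma
P3: Team Gamma 5/7 = 71.4%, Team Beta 24/39 = 61.5% → Team Gamma
P1: Team Gamma 15/32 = 46.9%, Team Beta 12/28 = 42.9% → Team Gamma
Overall: Team Gamma 51/118 = 43.2%, Team Beta 43/86 = 50.0% → Team Beta
(Team Gamma wins every ticket group but Team Beta wins overall — Team Gamma's tickets skew toward the low-rate P0 group.)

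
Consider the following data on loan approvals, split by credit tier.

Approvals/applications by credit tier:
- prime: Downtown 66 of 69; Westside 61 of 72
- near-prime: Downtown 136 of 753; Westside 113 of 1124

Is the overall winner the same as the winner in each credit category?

Prime: Downtown 66/69 = 95.7%, Westside 61/72 = 84.7% → Downtown
Near-prime: Downtown 136/753 = 18.1%, Westside 113/1124 = 10.1% → Downtown
Overall: Downtown 202/822 = 24.6%, Westside 174/1196 = 14.5% → Downtown
Downtown wins overall and in every credit group — no reversal.

Yes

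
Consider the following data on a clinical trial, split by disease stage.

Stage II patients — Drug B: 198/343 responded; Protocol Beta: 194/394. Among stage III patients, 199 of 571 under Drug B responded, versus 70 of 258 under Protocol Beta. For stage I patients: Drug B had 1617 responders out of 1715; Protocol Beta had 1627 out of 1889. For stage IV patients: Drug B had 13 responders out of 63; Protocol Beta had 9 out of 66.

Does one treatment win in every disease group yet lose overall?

No

Stage II: Drug B 198/343 = 57.7%, Protocol Beta 194/394 = 49.2% → Drug B
Stage III: Drug B 199/571 = 34.9%, Protocol Beta 70/258 = 27.1% → Drug B
Stage I: Drug B 1617/1715 = 94.3%, Protocol Beta 1627/1889 = 86.1% → Drug B
Stage IV: Drug B 13/63 = 20.6%, Protocol Beta 9/66 = 13.6% → Drug B
Overall: Drug B 2027/2692 = 75.3%, Protocol Beta 1900/2607 = 72.9% → Drug B
Drug B wins overall and in every disease group — no reversal.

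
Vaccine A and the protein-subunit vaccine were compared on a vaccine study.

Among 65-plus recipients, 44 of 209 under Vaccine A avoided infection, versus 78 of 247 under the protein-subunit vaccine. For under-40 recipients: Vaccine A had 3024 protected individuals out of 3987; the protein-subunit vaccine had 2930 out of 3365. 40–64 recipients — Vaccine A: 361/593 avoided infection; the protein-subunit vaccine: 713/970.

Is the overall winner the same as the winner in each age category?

Yes

65-plus: Vaccine A 44/209 = 21.1%, the protein-subunit vaccine 78/247 = 31.6% → the protein-subunit vaccine
Under-40: Vaccine A 3024/3987 = 75.8%, the protein-subunit vaccine 2930/3365 = 87.1% → the protein-subunit vaccine
40–64: Vaccine A 361/593 = 60.9%, the protein-subunit vaccine 713/970 = 73.5% → the protein-subunit vaccine
Overall: Vaccine A 3429/4789 = 71.6%, the protein-subunit vaccine 3721/4582 = 81.2% → the protein-subunit vaccine
The protein-subunit vaccine wins overall and in every age group — no reversal.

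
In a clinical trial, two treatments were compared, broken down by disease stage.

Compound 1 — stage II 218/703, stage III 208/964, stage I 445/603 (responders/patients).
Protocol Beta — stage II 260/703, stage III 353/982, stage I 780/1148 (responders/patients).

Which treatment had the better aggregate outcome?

Protocol Beta

Stage II: Compound 1 218/703 = 31.0%, Protocol Beta 260/703 = 37.0% → Protocol Beta
Stage III: Compound 1 208/964 = 21.6%, Protocol Beta 353/982 = 35.9% → Protocol Beta
Stage I: Compound 1 445/603 = 73.8%, Protocol Beta 780/1148 = 67.9% → Compound 1
Overall: Compound 1 871/2270 = 38.4%, Protocol Beta 1393/2833 = 49.2% → Protocol Beta
(Neither sweeps every disease group, but Protocol Beta has the higher pooled rate.)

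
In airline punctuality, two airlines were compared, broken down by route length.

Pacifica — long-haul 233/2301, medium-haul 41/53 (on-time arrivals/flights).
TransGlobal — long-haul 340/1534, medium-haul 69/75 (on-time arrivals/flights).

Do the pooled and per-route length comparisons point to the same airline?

Yes

Long-haul: Pacifica 233/2301 = 10.1%, TransGlobal 340/1534 = 22.2% → TransGlobal
Medium-haul: Pacifica 41/53 = 77.4%, TransGlobal 69/75 = 92.0% → TransGlobal
Overall: Pacifica 274/2354 = 11.6%, TransGlobal 409/1609 = 25.4% → TransGlobal
TransGlobal wins overall and in every route group — no reversal.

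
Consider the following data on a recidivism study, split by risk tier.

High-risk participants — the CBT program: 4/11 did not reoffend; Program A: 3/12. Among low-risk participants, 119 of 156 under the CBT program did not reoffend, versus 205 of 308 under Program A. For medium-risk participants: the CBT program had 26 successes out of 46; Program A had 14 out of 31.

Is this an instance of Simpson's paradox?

No

High-risk: the CBT program 4/11 = 36.4%, Program A 3/12 = 25.0% → the CBT program
Low-risk: the CBT program 119/156 = 76.3%, Program A 205/308 = 66.6% → the CBT program
Medium-risk: the CBT program 26/46 = 56.5%, Program A 14/31 = 45.2% → the CBT program
Overall: the CBT program 149/213 = 70.0%, Program A 222/351 = 63.2% → the CBT program
The CBT program wins overall and in every risk group — no reversal.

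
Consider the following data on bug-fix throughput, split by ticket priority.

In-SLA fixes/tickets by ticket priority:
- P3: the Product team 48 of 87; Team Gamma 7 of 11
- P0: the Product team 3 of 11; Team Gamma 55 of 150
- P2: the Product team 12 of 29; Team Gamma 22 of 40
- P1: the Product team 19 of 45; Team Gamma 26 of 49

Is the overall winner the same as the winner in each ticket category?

P3: the Product team 48/87 = 55.2%, Team Gamma 7/11 = 63.6% → Team Gamma
P0: the Product team 3/11 = 27.3%, Team Gamma 55/150 = 36.7% → Team Gamma
P2: the Product team 12/29 = 41.4%, Team Gamma 22/40 = 55.0% → Team Gamma
P1: the Product team 19/45 = 42.2%, Team Gamma 26/49 = 53.1% → Team Gamma
Overall: the Product team 82/172 = 47.7%, Team Gamma 110/250 = 44.0% → the Product team
Team Gamma wins each ticket group but the Product team wins overall — the comparison reverses. Team Gamma's tickets skew toward P0, which has a lower base rate.

No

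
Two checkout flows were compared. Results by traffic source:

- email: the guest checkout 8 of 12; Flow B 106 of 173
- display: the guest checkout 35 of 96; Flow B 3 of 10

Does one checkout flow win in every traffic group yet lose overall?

Email: the guest checkout 8/12 = 66.7%, Flow B 106/173 = 61.3% → the guest checkout
Display: the guest checkout 35/96 = 36.5%, Flow B 3/10 = 30.0% → the guest checkout
Overall: the guest checkout 43/108 = 39.8%, Flow B 109/183 = 59.6% → Flow B
The guest checkout wins each traffic group but Flow B wins overall — the comparison reverses. The guest checkout's sessions skew toward display, which has a lower base rate.

Yes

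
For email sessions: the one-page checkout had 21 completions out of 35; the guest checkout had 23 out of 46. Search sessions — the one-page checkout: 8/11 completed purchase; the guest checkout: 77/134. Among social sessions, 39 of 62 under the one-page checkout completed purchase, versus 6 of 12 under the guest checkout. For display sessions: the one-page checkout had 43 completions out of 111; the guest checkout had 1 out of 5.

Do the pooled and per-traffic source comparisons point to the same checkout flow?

No

Email: the one-page checkout 21/35 = 60.0%, the guest checkout 23/46 = 50.0% → the one-page checkout
Search: the one-page checkout 8/11 = 72.7%, the guest checkout 77/134 = 57.5% → the one-page checkout
Social: the one-page checkout 39/62 = 62.9%, the guest checkout 6/12 = 50.0% → the one-page checkout
Display: the one-page checkout 43/111 = 38.7%, the guest checkout 1/5 = 20.0% → the one-page checkout
Overall: the one-page checkout 111/219 = 50.7%, the guest checkout 107/197 = 54.3% → the guest checkout
The one-page checkout wins each traffic group but the guest checkout wins overall — the comparison reverses. The one-page checkout's sessions skew toward display, which has a lower base rate.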